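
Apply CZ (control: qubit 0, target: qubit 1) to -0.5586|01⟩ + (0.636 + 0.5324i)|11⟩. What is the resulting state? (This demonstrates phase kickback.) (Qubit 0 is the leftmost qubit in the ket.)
-0.5586|01⟩ + (-0.636 - 0.5324i)|11⟩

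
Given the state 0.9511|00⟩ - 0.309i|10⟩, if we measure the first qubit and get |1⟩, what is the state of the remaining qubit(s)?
-i|0⟩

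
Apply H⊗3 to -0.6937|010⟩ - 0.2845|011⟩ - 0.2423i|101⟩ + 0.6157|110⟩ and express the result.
(-0.1282 - 0.08567i)|000⟩ + (0.07301 + 0.08567i)|001⟩ + (0.1282 - 0.08567i)|010⟩ + (-0.07301 + 0.08567i)|011⟩ + (-0.5635 + 0.08567i)|100⟩ + (-0.3624 - 0.08567i)|101⟩ + (0.5635 + 0.08567i)|110⟩ + (0.3624 - 0.08567i)|111⟩

H⊗3 gives amp(|y⟩) = (1/2√2) Σ_x (−1)^(x·y) amp(|x⟩), where x·y is the number of positions in which both x and y have a 1.
|000⟩: (-0.6937 - 0.2845 - 0.2423i + 0.6157)/(2√2) = (-0.1282 - 0.08567i)
|001⟩: (-0.6937 + 0.2845 + 0.2423i + 0.6157)/(2√2) = (0.07301 + 0.08567i)
|010⟩: (0.6937 + 0.2845 - 0.2423i - 0.6157)/(2√2) = (0.1282 - 0.08567i)
|011⟩: (0.6937 - 0.2845 + 0.2423i - 0.6157)/(2√2) = (-0.07301 + 0.08567i)
|100⟩: (-0.6937 - 0.2845 + 0.2423i - 0.6157)/(2√2) = (-0.5635 + 0.08567i)
|101⟩: (-0.6937 + 0.2845 - 0.2423i - 0.6157)/(2√2) = (-0.3624 - 0.08567i)
|110⟩: (0.6937 + 0.2845 + 0.2423i + 0.6157)/(2√2) = (0.5635 + 0.08567i)
|111⟩: (0.6937 - 0.2845 - 0.2423i + 0.6157)/(2√2) = (0.3624 - 0.08567i)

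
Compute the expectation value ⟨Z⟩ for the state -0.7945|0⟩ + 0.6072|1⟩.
0.2625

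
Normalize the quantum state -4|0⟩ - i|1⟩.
-0.9701|0⟩ - 0.2425i|1⟩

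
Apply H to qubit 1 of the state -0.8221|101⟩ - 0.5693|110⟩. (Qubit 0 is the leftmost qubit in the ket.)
-0.4026|100⟩ - 0.5813|101⟩ + 0.4026|110⟩ - 0.5813|111⟩

H on qubit 1 mixes each pair of kets that differ only in qubit 1: amplitudes (a, b) of (|…0…⟩, |…1…⟩) become ((a + b)/√2, (a − b)/√2). Kets absent from the input have amplitude 0.
(|100⟩, |110⟩): (a, b) = (0, -0.5693) → (-0.4026, 0.4026)
(|101⟩, |111⟩): (a, b) = (-0.8221, 0) → (-0.5813, -0.5813)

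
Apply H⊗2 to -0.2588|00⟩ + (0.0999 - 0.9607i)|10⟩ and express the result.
(-0.07945 - 0.4804i)|00⟩ + (-0.07945 - 0.4804i)|01⟩ + (-0.1794 + 0.4804i)|10⟩ + (-0.1794 + 0.4804i)|11⟩

H⊗2 gives amp(|y⟩) = (1/2) Σ_x (−1)^(x·y) amp(|x⟩), where x·y is the number of positions in which both x and y have a 1.
|00⟩: (-0.2588 + (0.0999 - 0.9607i))/2 = (-0.07945 - 0.4804i)
|01⟩: (-0.2588 + (0.0999 - 0.9607i))/2 = (-0.07945 - 0.4804i)
|10⟩: (-0.2588 - (0.0999 - 0.9607i))/2 = (-0.1794 + 0.4804i)
|11⟩: (-0.2588 - (0.0999 - 0.9607i))/2 = (-0.1794 + 0.4804i)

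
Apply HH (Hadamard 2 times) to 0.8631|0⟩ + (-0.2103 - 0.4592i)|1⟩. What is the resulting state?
0.8631|0⟩ + (-0.2103 - 0.4592i)|1⟩

H² = I, so an even number of Hadamards cancels: H^2 = I and the state is unchanged.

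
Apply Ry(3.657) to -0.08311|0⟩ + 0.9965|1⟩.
-0.9424|0⟩ - 0.3343|1⟩

Ry(3.657) = [[cos(θ/2), −sin(θ/2)], [sin(θ/2), cos(θ/2)]]; θ = 3.657, cos(θ/2) ≈ -0.254861, sin(θ/2) ≈ 0.966978.
With a = amp(|0⟩) = -0.08311 and b = amp(|1⟩) = 0.9965:
new amp(|0⟩) = (-0.254861)·a + (-0.966978)·b = -0.9424
new amp(|1⟩) = (0.966978)·a + (-0.254861)·b = -0.3343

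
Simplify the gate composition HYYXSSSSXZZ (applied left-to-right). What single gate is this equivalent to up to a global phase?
H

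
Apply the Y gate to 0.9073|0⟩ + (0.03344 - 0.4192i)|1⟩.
(-0.4192 - 0.03344i)|0⟩ + 0.9073i|1⟩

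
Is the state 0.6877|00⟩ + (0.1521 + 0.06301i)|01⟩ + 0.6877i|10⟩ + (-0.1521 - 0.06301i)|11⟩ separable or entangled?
Entangled

Writing the state as a|00⟩ + b|01⟩ + c|10⟩ + d|11⟩, it is a product state iff ad − bc = 0.
Here (a, b, c, d) = (0.6877, (0.1521 + 0.06301i), 0.6877i, (-0.1521 - 0.06301i)): ad − bc = (0.6877)(-0.1521 - 0.06301i) − (0.1521 + 0.06301i)(0.6877i) = (-0.06127 - 0.1479i) ≠ 0, so the state is entangled.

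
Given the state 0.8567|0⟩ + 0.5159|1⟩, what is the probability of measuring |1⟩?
0.2662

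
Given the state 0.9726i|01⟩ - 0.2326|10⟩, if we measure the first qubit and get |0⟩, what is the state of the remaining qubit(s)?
i|1⟩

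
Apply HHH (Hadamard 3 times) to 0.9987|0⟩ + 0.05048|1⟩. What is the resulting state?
0.7419|0⟩ + 0.6705|1⟩

H² = I, so H^3 = H: a single Hadamard. With (a, b) = (0.9987, 0.05048), H gives ((a + b)/√2, (a − b)/√2) = (0.7419, 0.6705).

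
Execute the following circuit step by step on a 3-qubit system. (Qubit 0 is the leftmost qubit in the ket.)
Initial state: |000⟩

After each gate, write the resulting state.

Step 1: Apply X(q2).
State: |001⟩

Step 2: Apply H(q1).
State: 1/√2|001⟩ + 1/√2|011⟩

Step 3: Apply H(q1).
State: |001⟩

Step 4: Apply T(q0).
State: |001⟩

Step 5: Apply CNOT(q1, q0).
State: |001⟩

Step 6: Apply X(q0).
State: |101⟩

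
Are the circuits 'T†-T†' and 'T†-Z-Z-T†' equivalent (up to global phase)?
Yes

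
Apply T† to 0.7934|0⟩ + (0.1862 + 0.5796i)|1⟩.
0.7934|0⟩ + (0.5415 + 0.2782i)|1⟩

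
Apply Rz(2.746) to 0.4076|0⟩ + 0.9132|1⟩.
(0.0801 - 0.3997i)|0⟩ + (0.1795 + 0.8954i)|1⟩

Rz(2.746) = [[e^(−iθ/2), 0], [0, e^(iθ/2)]] with e^(±iθ/2) = cos(θ/2) ± i·sin(θ/2); θ = 2.746, cos(θ/2) ≈ 0.196509, sin(θ/2) ≈ 0.980502.
With a = amp(|0⟩) = 0.4076 and b = amp(|1⟩) = 0.9132:
new amp(|0⟩) = (0.196509 - 0.980502i)·a = (0.0801 - 0.3997i)
new amp(|1⟩) = (0.196509 + 0.980502i)·b = (0.1795 + 0.8954i)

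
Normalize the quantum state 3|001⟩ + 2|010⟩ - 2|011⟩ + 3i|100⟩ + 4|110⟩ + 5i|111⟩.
0.3665|001⟩ + 0.2443|010⟩ - 0.2443|011⟩ + 0.3665i|100⟩ + 0.4887|110⟩ + 0.6108i|111⟩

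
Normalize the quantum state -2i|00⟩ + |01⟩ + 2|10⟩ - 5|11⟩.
-0.343i|00⟩ + 0.1715|01⟩ + 0.343|10⟩ - 0.8575|11⟩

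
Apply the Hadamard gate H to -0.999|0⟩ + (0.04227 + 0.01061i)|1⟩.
(-0.6765 + 0.007502i)|0⟩ + (-0.7363 - 0.007502i)|1⟩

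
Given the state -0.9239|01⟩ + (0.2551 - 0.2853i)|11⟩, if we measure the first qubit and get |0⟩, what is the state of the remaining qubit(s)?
-|1⟩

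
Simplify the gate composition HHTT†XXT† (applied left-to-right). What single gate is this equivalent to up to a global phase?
T†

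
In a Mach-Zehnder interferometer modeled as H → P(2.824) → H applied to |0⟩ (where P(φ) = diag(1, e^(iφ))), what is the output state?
(0.02501 + 0.1561i)|0⟩ + (0.975 - 0.1561i)|1⟩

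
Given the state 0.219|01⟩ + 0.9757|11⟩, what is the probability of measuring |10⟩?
0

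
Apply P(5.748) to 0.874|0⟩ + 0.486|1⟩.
0.874|0⟩ + (0.418 - 0.2479i)|1⟩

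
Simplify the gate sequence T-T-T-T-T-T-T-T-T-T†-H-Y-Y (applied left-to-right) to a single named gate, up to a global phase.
H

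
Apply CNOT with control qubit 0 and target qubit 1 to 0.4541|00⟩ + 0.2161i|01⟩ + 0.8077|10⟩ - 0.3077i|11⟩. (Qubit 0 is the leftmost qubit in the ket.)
0.4541|00⟩ + 0.2161i|01⟩ - 0.3077i|10⟩ + 0.8077|11⟩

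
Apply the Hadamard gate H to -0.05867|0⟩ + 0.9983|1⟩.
0.6644|0⟩ - 0.7474|1⟩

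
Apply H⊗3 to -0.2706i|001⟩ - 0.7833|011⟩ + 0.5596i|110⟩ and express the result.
(-0.2769 + 0.1022i)|000⟩ + (0.2769 + 0.2935i)|001⟩ + (0.2769 - 0.2935i)|010⟩ + (-0.2769 - 0.1022i)|011⟩ + (-0.2769 - 0.2935i)|100⟩ + (0.2769 - 0.1022i)|101⟩ + (0.2769 + 0.1022i)|110⟩ + (-0.2769 + 0.2935i)|111⟩

H⊗3 gives amp(|y⟩) = (1/2√2) Σ_x (−1)^(x·y) amp(|x⟩), where x·y is the number of positions in which both x and y have a 1.
|000⟩: (-0.2706i - 0.7833 + 0.5596i)/(2√2) = (-0.2769 + 0.1022i)
|001⟩: (0.2706i + 0.7833 + 0.5596i)/(2√2) = (0.2769 + 0.2935i)
|010⟩: (-0.2706i + 0.7833 - 0.5596i)/(2√2) = (0.2769 - 0.2935i)
|011⟩: (0.2706i - 0.7833 - 0.5596i)/(2√2) = (-0.2769 - 0.1022i)
|100⟩: (-0.2706i - 0.7833 - 0.5596i)/(2√2) = (-0.2769 - 0.2935i)
|101⟩: (0.2706i + 0.7833 - 0.5596i)/(2√2) = (0.2769 - 0.1022i)
|110⟩: (-0.2706i + 0.7833 + 0.5596i)/(2√2) = (0.2769 + 0.1022i)
|111⟩: (0.2706i - 0.7833 + 0.5596i)/(2√2) = (-0.2769 + 0.2935i)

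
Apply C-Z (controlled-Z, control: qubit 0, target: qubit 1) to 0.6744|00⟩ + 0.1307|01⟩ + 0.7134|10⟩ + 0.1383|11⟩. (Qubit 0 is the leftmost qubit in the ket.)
0.6744|00⟩ + 0.1307|01⟩ + 0.7134|10⟩ - 0.1383|11⟩

C-Z leaves the control-|0⟩ kets |00⟩, |01⟩ unchanged and applies Z to qubit 1 on the control-|1⟩ pair (|10⟩, |11⟩).
Z = [[1, 0], [0, -1]].
With a = amp(|10⟩) = 0.7134 and b = amp(|11⟩) = 0.1383:
new amp(|10⟩) = (1)·a = 0.7134
new amp(|11⟩) = (-1)·b = -0.1383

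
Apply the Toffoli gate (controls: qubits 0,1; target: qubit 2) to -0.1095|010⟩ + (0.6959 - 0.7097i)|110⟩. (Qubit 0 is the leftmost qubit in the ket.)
-0.1095|010⟩ + (0.6959 - 0.7097i)|111⟩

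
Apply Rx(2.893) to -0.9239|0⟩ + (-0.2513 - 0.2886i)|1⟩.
(-0.4009 + 0.2494i)|0⟩ + (-0.03116 + 0.881i)|1⟩

Rx(2.893) = [[cos(θ/2), −i·sin(θ/2)], [−i·sin(θ/2), cos(θ/2)]]; θ = 2.893, cos(θ/2) ≈ 0.123977, sin(θ/2) ≈ 0.992285.
With a = amp(|0⟩) = -0.9239 and b = amp(|1⟩) = (-0.2513 - 0.2886i):
new amp(|0⟩) = (0.123977)·a + (-0.992285i)·b = (-0.4009 + 0.2494i)
new amp(|1⟩) = (-0.992285i)·a + (0.123977)·b = (-0.03116 + 0.881i)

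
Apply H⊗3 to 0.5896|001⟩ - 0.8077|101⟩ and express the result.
-0.07711|000⟩ + 0.07711|001⟩ - 0.07711|010⟩ + 0.07711|011⟩ + 0.494|100⟩ - 0.494|101⟩ + 0.494|110⟩ - 0.494|111⟩

H⊗3 gives amp(|y⟩) = (1/2√2) Σ_x (−1)^(x·y) amp(|x⟩), where x·y is the number of positions in which both x and y have a 1.
|000⟩: (0.5896 - 0.8077)/(2√2) = -0.07711
|001⟩: (-0.5896 + 0.8077)/(2√2) = 0.07711
|010⟩: (0.5896 - 0.8077)/(2√2) = -0.07711
|011⟩: (-0.5896 + 0.8077)/(2√2) = 0.07711
|100⟩: (0.5896 + 0.8077)/(2√2) = 0.494
|101⟩: (-0.5896 - 0.8077)/(2√2) = -0.494
|110⟩: (0.5896 + 0.8077)/(2√2) = 0.494
|111⟩: (-0.5896 - 0.8077)/(2√2) = -0.494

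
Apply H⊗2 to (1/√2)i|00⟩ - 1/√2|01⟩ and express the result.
(-1/√8 + (1/√8)i)|00⟩ + (1/√8 + (1/√8)i)|01⟩ + (-1/√8 + (1/√8)i)|10⟩ + (1/√8 + (1/√8)i)|11⟩

H⊗2 gives amp(|y⟩) = (1/2) Σ_x (−1)^(x·y) amp(|x⟩), where x·y is the number of positions in which both x and y have a 1.
|00⟩: ((1/√2)i - 1/√2)/2 = (-1/√8 + (1/√8)i)
|01⟩: ((1/√2)i + 1/√2)/2 = (1/√8 + (1/√8)i)
|10⟩: ((1/√2)i - 1/√2)/2 = (-1/√8 + (1/√8)i)
|11⟩: ((1/√2)i + 1/√2)/2 = (1/√8 + (1/√8)i)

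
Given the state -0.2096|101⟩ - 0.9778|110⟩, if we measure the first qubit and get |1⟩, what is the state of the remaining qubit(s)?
-0.2096|01⟩ - 0.9778|10⟩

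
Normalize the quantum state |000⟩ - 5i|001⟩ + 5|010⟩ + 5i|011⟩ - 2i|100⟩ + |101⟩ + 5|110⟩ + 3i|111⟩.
0.09325|000⟩ - 0.4663i|001⟩ + 0.4663|010⟩ + 0.4663i|011⟩ - 0.1865i|100⟩ + 0.09325|101⟩ + 0.4663|110⟩ + 0.2798i|111⟩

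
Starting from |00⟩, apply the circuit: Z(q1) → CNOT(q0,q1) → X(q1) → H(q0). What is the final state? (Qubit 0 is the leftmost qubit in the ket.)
1/√2|01⟩ + 1/√2|11⟩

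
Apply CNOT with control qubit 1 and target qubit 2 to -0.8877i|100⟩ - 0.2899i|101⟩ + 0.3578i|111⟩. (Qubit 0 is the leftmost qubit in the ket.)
-0.8877i|100⟩ - 0.2899i|101⟩ + 0.3578i|110⟩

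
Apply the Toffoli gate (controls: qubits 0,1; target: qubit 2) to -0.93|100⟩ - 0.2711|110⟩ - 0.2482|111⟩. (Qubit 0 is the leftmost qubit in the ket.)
-0.93|100⟩ - 0.2482|110⟩ - 0.2711|111⟩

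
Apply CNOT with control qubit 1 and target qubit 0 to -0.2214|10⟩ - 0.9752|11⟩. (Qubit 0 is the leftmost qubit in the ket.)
-0.9752|01⟩ - 0.2214|10⟩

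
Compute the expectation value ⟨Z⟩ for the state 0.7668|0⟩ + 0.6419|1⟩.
0.1759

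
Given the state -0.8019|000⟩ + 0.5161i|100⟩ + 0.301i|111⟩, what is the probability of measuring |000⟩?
0.643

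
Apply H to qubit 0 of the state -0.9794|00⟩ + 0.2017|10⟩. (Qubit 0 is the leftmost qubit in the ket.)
-0.5499|00⟩ - 0.8352|10⟩

H on qubit 0 mixes each pair of kets that differ only in qubit 0: amplitudes (a, b) of (|…0…⟩, |…1…⟩) become ((a + b)/√2, (a − b)/√2). Kets absent from the input have amplitude 0.
(|00⟩, |10⟩): (a, b) = (-0.9794, 0.2017) → (-0.5499, -0.8352)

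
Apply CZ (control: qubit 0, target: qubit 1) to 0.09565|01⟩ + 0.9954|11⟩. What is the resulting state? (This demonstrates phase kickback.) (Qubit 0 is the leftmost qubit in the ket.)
0.09565|01⟩ - 0.9954|11⟩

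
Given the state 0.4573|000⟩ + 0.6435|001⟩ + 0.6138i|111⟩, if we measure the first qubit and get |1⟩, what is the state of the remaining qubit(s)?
i|11⟩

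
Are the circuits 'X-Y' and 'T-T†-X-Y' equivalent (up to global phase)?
Yes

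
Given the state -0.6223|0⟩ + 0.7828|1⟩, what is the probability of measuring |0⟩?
0.3873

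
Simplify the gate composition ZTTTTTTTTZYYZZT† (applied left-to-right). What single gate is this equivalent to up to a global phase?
T†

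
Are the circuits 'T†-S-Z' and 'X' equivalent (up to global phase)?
No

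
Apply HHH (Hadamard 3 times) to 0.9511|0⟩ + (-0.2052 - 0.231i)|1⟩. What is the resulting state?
(0.5274 - 0.1633i)|0⟩ + (0.8176 + 0.1633i)|1⟩

H² = I, so H^3 = H: a single Hadamard. With (a, b) = (0.9511, (-0.2052 - 0.231i)), H gives ((a + b)/√2, (a − b)/√2) = ((0.5274 - 0.1633i), (0.8176 + 0.1633i)).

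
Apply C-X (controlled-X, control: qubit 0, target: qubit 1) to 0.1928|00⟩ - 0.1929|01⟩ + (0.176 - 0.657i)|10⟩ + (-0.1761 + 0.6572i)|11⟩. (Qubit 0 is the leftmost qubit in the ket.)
0.1928|00⟩ - 0.1929|01⟩ + (-0.1761 + 0.6572i)|10⟩ + (0.176 - 0.657i)|11⟩

C-X leaves the control-|0⟩ kets |00⟩, |01⟩ unchanged and applies X to qubit 1 on the control-|1⟩ pair (|10⟩, |11⟩).
X = [[0, 1], [1, 0]].
With a = amp(|10⟩) = (0.176 - 0.657i) and b = amp(|11⟩) = (-0.1761 + 0.6572i):
new amp(|10⟩) = (1)·b = (-0.1761 + 0.6572i)
new amp(|11⟩) = (1)·a = (0.176 - 0.657i)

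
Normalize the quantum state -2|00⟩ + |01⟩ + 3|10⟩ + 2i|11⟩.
-0.4714|00⟩ + 0.2357|01⟩ + 1/√2|10⟩ + 0.4714i|11⟩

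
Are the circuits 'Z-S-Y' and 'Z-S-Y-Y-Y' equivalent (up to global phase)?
Yes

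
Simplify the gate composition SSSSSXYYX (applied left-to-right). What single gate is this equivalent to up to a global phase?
S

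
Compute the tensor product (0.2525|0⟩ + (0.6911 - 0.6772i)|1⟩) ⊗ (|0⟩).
0.2525|00⟩ + (0.6911 - 0.6772i)|10⟩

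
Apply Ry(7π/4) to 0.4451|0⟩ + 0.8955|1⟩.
-0.7539|0⟩ - 0.657|1⟩

Ry(7π/4) = [[cos(θ/2), −sin(θ/2)], [sin(θ/2), cos(θ/2)]]; θ = 7π/4, cos(θ/2) ≈ -0.92388, sin(θ/2) ≈ 0.382683.
With a = amp(|0⟩) = 0.4451 and b = amp(|1⟩) = 0.8955:
new amp(|0⟩) = (-0.92388)·a + (-0.382683)·b = -0.7539
new amp(|1⟩) = (0.382683)·a + (-0.92388)·b = -0.657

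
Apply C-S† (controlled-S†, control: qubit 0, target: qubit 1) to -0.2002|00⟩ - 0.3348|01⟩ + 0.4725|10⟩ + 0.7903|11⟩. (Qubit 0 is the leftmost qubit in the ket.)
-0.2002|00⟩ - 0.3348|01⟩ + 0.4725|10⟩ - 0.7903i|11⟩

C-S† leaves the control-|0⟩ kets |00⟩, |01⟩ unchanged and applies S† to qubit 1 on the control-|1⟩ pair (|10⟩, |11⟩).
S† = [[1, 0], [0, -i]].
With a = amp(|10⟩) = 0.4725 and b = amp(|11⟩) = 0.7903:
new amp(|10⟩) = (1)·a = 0.4725
new amp(|11⟩) = (-i)·b = -0.7903i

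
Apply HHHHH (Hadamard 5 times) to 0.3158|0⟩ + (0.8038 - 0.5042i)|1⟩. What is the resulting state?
(0.7917 - 0.3565i)|0⟩ + (-0.3451 + 0.3565i)|1⟩

H² = I, so H^5 = H: a single Hadamard. With (a, b) = (0.3158, (0.8038 - 0.5042i)), H gives ((a + b)/√2, (a − b)/√2) = ((0.7917 - 0.3565i), (-0.3451 + 0.3565i)).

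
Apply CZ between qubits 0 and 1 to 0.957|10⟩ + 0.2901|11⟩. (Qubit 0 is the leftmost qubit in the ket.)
0.957|10⟩ - 0.2901|11⟩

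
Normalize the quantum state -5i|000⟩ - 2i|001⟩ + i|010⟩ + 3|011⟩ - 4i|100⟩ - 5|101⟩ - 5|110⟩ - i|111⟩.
-0.4856i|000⟩ - 0.1943i|001⟩ + 0.09713i|010⟩ + 0.2914|011⟩ - 0.3885i|100⟩ - 0.4856|101⟩ - 0.4856|110⟩ - 0.09713i|111⟩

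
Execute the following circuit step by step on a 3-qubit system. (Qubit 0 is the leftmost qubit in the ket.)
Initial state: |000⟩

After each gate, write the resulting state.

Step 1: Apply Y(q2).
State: i|001⟩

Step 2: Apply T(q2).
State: (-1/√2 + (1/√2)i)|001⟩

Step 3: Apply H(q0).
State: (-1/2 + (1/2)i)|001⟩ + (-1/2 + (1/2)i)|101⟩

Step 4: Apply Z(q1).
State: (-1/2 + (1/2)i)|001⟩ + (-1/2 + (1/2)i)|101⟩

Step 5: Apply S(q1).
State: (-1/2 + (1/2)i)|001⟩ + (-1/2 + (1/2)i)|101⟩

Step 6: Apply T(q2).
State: -1/√2|001⟩ - 1/√2|101⟩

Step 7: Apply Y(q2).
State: (1/√2)i|000⟩ + (1/√2)i|100⟩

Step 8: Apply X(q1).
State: (1/√2)i|010⟩ + (1/√2)i|110⟩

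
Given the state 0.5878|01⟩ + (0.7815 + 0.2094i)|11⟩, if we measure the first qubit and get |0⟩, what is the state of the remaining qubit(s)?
|1⟩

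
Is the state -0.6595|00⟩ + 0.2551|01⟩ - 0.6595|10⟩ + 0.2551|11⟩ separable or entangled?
Separable

Writing the state as a|00⟩ + b|01⟩ + c|10⟩ + d|11⟩, it is a product state iff ad − bc = 0.
Here (a, b, c, d) = (-0.6595, 0.2551, -0.6595, 0.2551): ad − bc = (-0.6595)(0.2551) − (0.2551)(-0.6595) = 0, so the state is separable.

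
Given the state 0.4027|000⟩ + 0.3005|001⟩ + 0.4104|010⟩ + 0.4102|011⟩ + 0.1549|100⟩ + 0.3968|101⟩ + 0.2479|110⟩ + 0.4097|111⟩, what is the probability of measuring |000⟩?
0.1622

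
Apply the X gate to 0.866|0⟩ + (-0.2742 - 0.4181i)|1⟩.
(-0.2742 - 0.4181i)|0⟩ + 0.866|1⟩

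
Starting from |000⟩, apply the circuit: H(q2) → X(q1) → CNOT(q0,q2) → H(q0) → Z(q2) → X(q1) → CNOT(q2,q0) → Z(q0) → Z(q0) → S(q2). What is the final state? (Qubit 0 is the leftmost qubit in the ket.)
1/2|000⟩ - (1/2)i|001⟩ + 1/2|100⟩ - (1/2)i|101⟩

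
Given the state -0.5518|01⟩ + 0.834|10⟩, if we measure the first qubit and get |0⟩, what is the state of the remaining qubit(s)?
-|1⟩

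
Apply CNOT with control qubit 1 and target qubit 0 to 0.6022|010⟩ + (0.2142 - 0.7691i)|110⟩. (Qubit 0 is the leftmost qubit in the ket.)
(0.2142 - 0.7691i)|010⟩ + 0.6022|110⟩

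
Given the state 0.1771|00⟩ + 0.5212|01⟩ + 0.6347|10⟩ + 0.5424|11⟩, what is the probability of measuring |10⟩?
0.4028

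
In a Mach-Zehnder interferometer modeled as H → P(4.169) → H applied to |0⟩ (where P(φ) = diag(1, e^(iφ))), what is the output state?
(0.2415 - 0.428i)|0⟩ + (0.7585 + 0.428i)|1⟩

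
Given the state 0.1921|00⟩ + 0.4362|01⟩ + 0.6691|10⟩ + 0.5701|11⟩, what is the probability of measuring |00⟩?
0.0369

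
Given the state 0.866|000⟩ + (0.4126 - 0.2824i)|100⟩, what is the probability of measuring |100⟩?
0.25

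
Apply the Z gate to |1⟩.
-|1⟩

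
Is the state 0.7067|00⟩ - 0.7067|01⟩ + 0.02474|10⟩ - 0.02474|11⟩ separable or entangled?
Separable

Writing the state as a|00⟩ + b|01⟩ + c|10⟩ + d|11⟩, it is a product state iff ad − bc = 0.
Here (a, b, c, d) = (0.7067, -0.7067, 0.02474, -0.02474): ad − bc = (0.7067)(-0.02474) − (-0.7067)(0.02474) = 0, so the state is separable.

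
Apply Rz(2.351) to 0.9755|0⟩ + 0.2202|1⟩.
(0.3756 - 0.9003i)|0⟩ + (0.08479 + 0.2032i)|1⟩

Rz(2.351) = [[e^(−iθ/2), 0], [0, e^(iθ/2)]] with e^(±iθ/2) = cos(θ/2) ± i·sin(θ/2); θ = 2.351, cos(θ/2) ≈ 0.385082, sin(θ/2) ≈ 0.922882.
With a = amp(|0⟩) = 0.9755 and b = amp(|1⟩) = 0.2202:
new amp(|0⟩) = (0.385082 - 0.922882i)·a = (0.3756 - 0.9003i)
new amp(|1⟩) = (0.385082 + 0.922882i)·b = (0.08479 + 0.2032i)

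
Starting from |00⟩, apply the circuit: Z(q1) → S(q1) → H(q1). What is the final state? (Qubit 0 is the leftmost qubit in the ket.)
1/√2|00⟩ + 1/√2|01⟩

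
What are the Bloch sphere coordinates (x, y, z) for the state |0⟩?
(0, 0, 1)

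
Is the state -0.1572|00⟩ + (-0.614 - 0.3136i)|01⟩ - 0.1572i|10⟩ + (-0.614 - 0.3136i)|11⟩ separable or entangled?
Entangled

Writing the state as a|00⟩ + b|01⟩ + c|10⟩ + d|11⟩, it is a product state iff ad − bc = 0.
Here (a, b, c, d) = (-0.1572, (-0.614 - 0.3136i), -0.1572i, (-0.614 - 0.3136i)): ad − bc = (-0.1572)(-0.614 - 0.3136i) − (-0.614 - 0.3136i)(-0.1572i) = (0.1458 - 0.04722i) ≠ 0, so the state is entangled.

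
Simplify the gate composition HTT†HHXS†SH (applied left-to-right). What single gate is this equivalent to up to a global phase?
Z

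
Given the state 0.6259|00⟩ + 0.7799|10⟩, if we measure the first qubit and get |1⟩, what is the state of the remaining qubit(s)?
|0⟩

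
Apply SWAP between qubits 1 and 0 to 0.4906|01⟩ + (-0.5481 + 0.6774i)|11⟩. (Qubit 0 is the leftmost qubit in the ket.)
0.4906|10⟩ + (-0.5481 + 0.6774i)|11⟩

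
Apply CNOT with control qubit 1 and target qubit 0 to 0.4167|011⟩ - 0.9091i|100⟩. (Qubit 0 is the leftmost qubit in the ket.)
-0.9091i|100⟩ + 0.4167|111⟩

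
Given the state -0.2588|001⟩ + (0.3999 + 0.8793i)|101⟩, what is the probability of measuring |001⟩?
0.06698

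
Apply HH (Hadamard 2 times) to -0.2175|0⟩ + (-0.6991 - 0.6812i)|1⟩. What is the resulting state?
-0.2175|0⟩ + (-0.6991 - 0.6812i)|1⟩

H² = I, so an even number of Hadamards cancels: H^2 = I and the state is unchanged.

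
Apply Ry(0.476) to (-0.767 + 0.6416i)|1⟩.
(0.1808 - 0.1513i)|0⟩ + (-0.7454 + 0.6235i)|1⟩

Ry(0.476) = [[cos(θ/2), −sin(θ/2)], [sin(θ/2), cos(θ/2)]]; θ = 0.476, cos(θ/2) ≈ 0.971811, sin(θ/2) ≈ 0.235759.
With a = amp(|0⟩) = 0 and b = amp(|1⟩) = (-0.767 + 0.6416i):
new amp(|0⟩) = (0.971811)·a + (-0.235759)·b = (0.1808 - 0.1513i)
new amp(|1⟩) = (0.235759)·a + (0.971811)·b = (-0.7454 + 0.6235i)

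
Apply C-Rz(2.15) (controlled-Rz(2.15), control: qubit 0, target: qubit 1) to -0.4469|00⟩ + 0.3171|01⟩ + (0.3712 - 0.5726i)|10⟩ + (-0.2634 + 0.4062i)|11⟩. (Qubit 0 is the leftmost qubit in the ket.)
-0.4469|00⟩ + 0.3171|01⟩ + (-0.3271 - 0.5989i)|10⟩ + (-0.4826 - 0.03844i)|11⟩

C-Rz(2.15) leaves the control-|0⟩ kets |00⟩, |01⟩ unchanged and applies Rz(2.15) to qubit 1 on the control-|1⟩ pair (|10⟩, |11⟩).
Rz(2.15) = [[e^(−iθ/2), 0], [0, e^(iθ/2)]] with e^(±iθ/2) = cos(θ/2) ± i·sin(θ/2); θ = 2.15, cos(θ/2) ≈ 0.475732, sin(θ/2) ≈ 0.87959.
With a = amp(|10⟩) = (0.3712 - 0.5726i) and b = amp(|11⟩) = (-0.2634 + 0.4062i):
new amp(|10⟩) = (0.475732 - 0.87959i)·a = (-0.3271 - 0.5989i)
new amp(|11⟩) = (0.475732 + 0.87959i)·b = (-0.4826 - 0.03844i)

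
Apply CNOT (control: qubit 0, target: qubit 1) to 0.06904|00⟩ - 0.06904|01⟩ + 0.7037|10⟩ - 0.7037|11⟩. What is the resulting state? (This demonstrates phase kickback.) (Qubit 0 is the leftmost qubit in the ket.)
0.06904|00⟩ - 0.06904|01⟩ - 0.7037|10⟩ + 0.7037|11⟩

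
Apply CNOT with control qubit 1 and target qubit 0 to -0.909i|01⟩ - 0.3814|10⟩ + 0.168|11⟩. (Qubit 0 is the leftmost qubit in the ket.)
0.168|01⟩ - 0.3814|10⟩ - 0.909i|11⟩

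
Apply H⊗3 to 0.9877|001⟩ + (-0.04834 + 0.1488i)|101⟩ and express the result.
(0.3321 + 0.05261i)|000⟩ + (-0.3321 - 0.05261i)|001⟩ + (0.3321 + 0.05261i)|010⟩ + (-0.3321 - 0.05261i)|011⟩ + (0.3663 - 0.05261i)|100⟩ + (-0.3663 + 0.05261i)|101⟩ + (0.3663 - 0.05261i)|110⟩ + (-0.3663 + 0.05261i)|111⟩

H⊗3 gives amp(|y⟩) = (1/2√2) Σ_x (−1)^(x·y) amp(|x⟩), where x·y is the number of positions in which both x and y have a 1.
|000⟩: (0.9877 + (-0.04834 + 0.1488i))/(2√2) = (0.3321 + 0.05261i)
|001⟩: (-0.9877 - (-0.04834 + 0.1488i))/(2√2) = (-0.3321 - 0.05261i)
|010⟩: (0.9877 + (-0.04834 + 0.1488i))/(2√2) = (0.3321 + 0.05261i)
|011⟩: (-0.9877 - (-0.04834 + 0.1488i))/(2√2) = (-0.3321 - 0.05261i)
|100⟩: (0.9877 - (-0.04834 + 0.1488i))/(2√2) = (0.3663 - 0.05261i)
|101⟩: (-0.9877 + (-0.04834 + 0.1488i))/(2√2) = (-0.3663 + 0.05261i)
|110⟩: (0.9877 - (-0.04834 + 0.1488i))/(2√2) = (0.3663 - 0.05261i)
|111⟩: (-0.9877 + (-0.04834 + 0.1488i))/(2√2) = (-0.3663 + 0.05261i)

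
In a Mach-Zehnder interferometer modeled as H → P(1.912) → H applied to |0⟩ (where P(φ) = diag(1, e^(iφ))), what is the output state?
(0.3327 + 0.4712i)|0⟩ + (0.6673 - 0.4712i)|1⟩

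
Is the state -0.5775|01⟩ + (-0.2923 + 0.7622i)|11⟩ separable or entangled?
Separable

Writing the state as a|00⟩ + b|01⟩ + c|10⟩ + d|11⟩, it is a product state iff ad − bc = 0.
Here (a, b, c, d) = (0, -0.5775, 0, (-0.2923 + 0.7622i)): ad − bc = (0)(-0.2923 + 0.7622i) − (-0.5775)(0) = 0, so the state is separable.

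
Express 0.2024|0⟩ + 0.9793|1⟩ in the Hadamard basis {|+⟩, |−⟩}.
0.8356|+⟩ - 0.5494|−⟩

With |ψ⟩ = α|0⟩ + β|1⟩, the Hadamard-basis coefficients are ⟨+|ψ⟩ = (α + β)/√2 and ⟨−|ψ⟩ = (α − β)/√2.
Here α = 0.2024, β = 0.9793: (α + β)/√2 = 0.8356, (α − β)/√2 = -0.5494.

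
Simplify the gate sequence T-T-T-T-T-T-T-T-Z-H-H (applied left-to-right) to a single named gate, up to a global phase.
Z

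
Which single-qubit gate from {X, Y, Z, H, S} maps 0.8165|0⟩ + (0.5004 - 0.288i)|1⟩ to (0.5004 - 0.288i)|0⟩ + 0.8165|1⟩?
X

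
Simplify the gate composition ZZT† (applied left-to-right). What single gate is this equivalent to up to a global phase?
T†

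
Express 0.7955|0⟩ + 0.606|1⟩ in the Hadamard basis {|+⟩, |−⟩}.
0.991|+⟩ + 0.134|−⟩

With |ψ⟩ = α|0⟩ + β|1⟩, the Hadamard-basis coefficients are ⟨+|ψ⟩ = (α + β)/√2 and ⟨−|ψ⟩ = (α − β)/√2.
Here α = 0.7955, β = 0.606: (α + β)/√2 = 0.991, (α − β)/√2 = 0.134.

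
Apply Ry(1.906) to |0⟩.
0.5792|0⟩ + 0.8152|1⟩

Ry(1.906) = [[cos(θ/2), −sin(θ/2)], [sin(θ/2), cos(θ/2)]]; θ = 1.906, cos(θ/2) ≈ 0.57924, sin(θ/2) ≈ 0.815157.
With a = amp(|0⟩) = 1 and b = amp(|1⟩) = 0:
new amp(|0⟩) = (0.57924)·a + (-0.815157)·b = 0.5792
new amp(|1⟩) = (0.815157)·a + (0.57924)·b = 0.8152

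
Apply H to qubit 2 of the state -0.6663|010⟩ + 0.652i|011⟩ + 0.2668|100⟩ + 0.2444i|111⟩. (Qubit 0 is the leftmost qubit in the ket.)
(-0.4711 + 0.461i)|010⟩ + (-0.4711 - 0.461i)|011⟩ + 0.1887|100⟩ + 0.1887|101⟩ + 0.1728i|110⟩ - 0.1728i|111⟩

H on qubit 2 mixes each pair of kets that differ only in qubit 2: amplitudes (a, b) of (|…0…⟩, |…1…⟩) become ((a + b)/√2, (a − b)/√2). Kets absent from the input have amplitude 0.
(|010⟩, |011⟩): (a, b) = (-0.6663, 0.652i) → ((-0.4711 + 0.461i), (-0.4711 - 0.461i))
(|100⟩, |101⟩): (a, b) = (0.2668, 0) → (0.1887, 0.1887)
(|110⟩, |111⟩): (a, b) = (0, 0.2444i) → (0.1728i, -0.1728i)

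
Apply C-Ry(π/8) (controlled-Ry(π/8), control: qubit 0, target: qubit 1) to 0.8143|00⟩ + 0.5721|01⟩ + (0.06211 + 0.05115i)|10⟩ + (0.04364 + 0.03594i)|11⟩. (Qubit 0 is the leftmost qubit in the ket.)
0.8143|00⟩ + 0.5721|01⟩ + (0.0524 + 0.04316i)|10⟩ + (0.05492 + 0.04523i)|11⟩

C-Ry(π/8) leaves the control-|0⟩ kets |00⟩, |01⟩ unchanged and applies Ry(π/8) to qubit 1 on the control-|1⟩ pair (|10⟩, |11⟩).
Ry(π/8) = [[cos(θ/2), −sin(θ/2)], [sin(θ/2), cos(θ/2)]]; θ = π/8, cos(θ/2) ≈ 0.980785, sin(θ/2) ≈ 0.19509.
With a = amp(|10⟩) = (0.06211 + 0.05115i) and b = amp(|11⟩) = (0.04364 + 0.03594i):
new amp(|10⟩) = (0.980785)·a + (-0.19509)·b = (0.0524 + 0.04316i)
new amp(|11⟩) = (0.19509)·a + (0.980785)·b = (0.05492 + 0.04523i)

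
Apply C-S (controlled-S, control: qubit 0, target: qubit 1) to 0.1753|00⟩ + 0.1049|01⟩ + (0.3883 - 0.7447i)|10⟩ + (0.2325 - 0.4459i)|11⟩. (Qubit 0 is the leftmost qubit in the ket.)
0.1753|00⟩ + 0.1049|01⟩ + (0.3883 - 0.7447i)|10⟩ + (0.4459 + 0.2325i)|11⟩

C-S leaves the control-|0⟩ kets |00⟩, |01⟩ unchanged and applies S to qubit 1 on the control-|1⟩ pair (|10⟩, |11⟩).
S = [[1, 0], [0, i]].
With a = amp(|10⟩) = (0.3883 - 0.7447i) and b = amp(|11⟩) = (0.2325 - 0.4459i):
new amp(|10⟩) = (1)·a = (0.3883 - 0.7447i)
new amp(|11⟩) = (i)·b = (0.4459 + 0.2325i)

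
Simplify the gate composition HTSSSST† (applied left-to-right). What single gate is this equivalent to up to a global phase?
H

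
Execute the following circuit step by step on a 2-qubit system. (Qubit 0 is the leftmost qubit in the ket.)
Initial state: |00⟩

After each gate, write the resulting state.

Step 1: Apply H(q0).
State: 1/√2|00⟩ + 1/√2|10⟩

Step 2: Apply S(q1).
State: 1/√2|00⟩ + 1/√2|10⟩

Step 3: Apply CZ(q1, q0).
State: 1/√2|00⟩ + 1/√2|10⟩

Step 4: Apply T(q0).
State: 1/√2|00⟩ + (1/2 + (1/2)i)|10⟩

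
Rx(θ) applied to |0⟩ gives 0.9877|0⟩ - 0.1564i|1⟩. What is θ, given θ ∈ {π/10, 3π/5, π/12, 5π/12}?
π/10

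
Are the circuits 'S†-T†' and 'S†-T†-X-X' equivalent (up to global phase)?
Yes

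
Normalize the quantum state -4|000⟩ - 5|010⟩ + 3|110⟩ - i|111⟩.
-0.5601|000⟩ - 0.7001|010⟩ + 0.4201|110⟩ - 0.14i|111⟩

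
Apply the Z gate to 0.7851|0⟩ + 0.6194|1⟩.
0.7851|0⟩ - 0.6194|1⟩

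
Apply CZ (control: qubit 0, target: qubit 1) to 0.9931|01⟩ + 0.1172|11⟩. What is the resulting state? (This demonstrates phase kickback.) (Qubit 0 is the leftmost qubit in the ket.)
0.9931|01⟩ - 0.1172|11⟩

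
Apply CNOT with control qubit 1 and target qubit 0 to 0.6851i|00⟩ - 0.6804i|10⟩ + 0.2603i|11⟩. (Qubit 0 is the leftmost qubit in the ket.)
0.6851i|00⟩ + 0.2603i|01⟩ - 0.6804i|10⟩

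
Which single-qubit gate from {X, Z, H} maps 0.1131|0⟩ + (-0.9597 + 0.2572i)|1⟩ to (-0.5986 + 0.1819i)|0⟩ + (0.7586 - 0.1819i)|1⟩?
H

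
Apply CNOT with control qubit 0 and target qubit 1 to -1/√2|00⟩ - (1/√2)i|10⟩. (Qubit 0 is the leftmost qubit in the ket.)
-1/√2|00⟩ - (1/√2)i|11⟩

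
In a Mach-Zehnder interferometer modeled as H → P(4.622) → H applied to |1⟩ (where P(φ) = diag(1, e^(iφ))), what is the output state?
(0.5451 + 0.498i)|0⟩ + (0.4549 - 0.498i)|1⟩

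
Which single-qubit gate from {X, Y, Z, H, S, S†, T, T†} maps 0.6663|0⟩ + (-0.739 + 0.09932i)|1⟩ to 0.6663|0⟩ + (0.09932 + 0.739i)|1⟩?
S†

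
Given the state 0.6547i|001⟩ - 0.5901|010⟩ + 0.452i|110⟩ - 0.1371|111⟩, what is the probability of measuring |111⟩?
0.0188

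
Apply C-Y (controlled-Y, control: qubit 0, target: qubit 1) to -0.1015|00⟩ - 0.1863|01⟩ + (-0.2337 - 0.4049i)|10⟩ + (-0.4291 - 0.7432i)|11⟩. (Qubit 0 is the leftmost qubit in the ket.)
-0.1015|00⟩ - 0.1863|01⟩ + (-0.7432 + 0.4291i)|10⟩ + (0.4049 - 0.2337i)|11⟩

C-Y leaves the control-|0⟩ kets |00⟩, |01⟩ unchanged and applies Y to qubit 1 on the control-|1⟩ pair (|10⟩, |11⟩).
Y = [[0, -i], [i, 0]].
With a = amp(|10⟩) = (-0.2337 - 0.4049i) and b = amp(|11⟩) = (-0.4291 - 0.7432i):
new amp(|10⟩) = (-i)·b = (-0.7432 + 0.4291i)
new amp(|11⟩) = (i)·a = (0.4049 - 0.2337i)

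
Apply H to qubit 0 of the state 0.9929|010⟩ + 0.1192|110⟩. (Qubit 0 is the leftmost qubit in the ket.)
0.7864|010⟩ + 0.6178|110⟩

H on qubit 0 mixes each pair of kets that differ only in qubit 0: amplitudes (a, b) of (|…0…⟩, |…1…⟩) become ((a + b)/√2, (a − b)/√2). Kets absent from the input have amplitude 0.
(|010⟩, |110⟩): (a, b) = (0.9929, 0.1192) → (0.7864, 0.6178)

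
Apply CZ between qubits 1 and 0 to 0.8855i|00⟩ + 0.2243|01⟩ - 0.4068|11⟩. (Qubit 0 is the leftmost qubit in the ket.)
0.8855i|00⟩ + 0.2243|01⟩ + 0.4068|11⟩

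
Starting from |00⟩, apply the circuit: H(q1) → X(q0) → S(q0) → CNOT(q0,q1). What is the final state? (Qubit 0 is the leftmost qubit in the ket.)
(1/√2)i|10⟩ + (1/√2)i|11⟩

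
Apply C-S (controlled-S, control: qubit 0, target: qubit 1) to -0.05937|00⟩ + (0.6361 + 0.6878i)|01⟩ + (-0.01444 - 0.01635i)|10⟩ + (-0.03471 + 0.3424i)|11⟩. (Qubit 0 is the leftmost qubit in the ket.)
-0.05937|00⟩ + (0.6361 + 0.6878i)|01⟩ + (-0.01444 - 0.01635i)|10⟩ + (-0.3424 - 0.03471i)|11⟩

C-S leaves the control-|0⟩ kets |00⟩, |01⟩ unchanged and applies S to qubit 1 on the control-|1⟩ pair (|10⟩, |11⟩).
S = [[1, 0], [0, i]].
With a = amp(|10⟩) = (-0.01444 - 0.01635i) and b = amp(|11⟩) = (-0.03471 + 0.3424i):
new amp(|10⟩) = (1)·a = (-0.01444 - 0.01635i)
new amp(|11⟩) = (i)·b = (-0.3424 - 0.03471i)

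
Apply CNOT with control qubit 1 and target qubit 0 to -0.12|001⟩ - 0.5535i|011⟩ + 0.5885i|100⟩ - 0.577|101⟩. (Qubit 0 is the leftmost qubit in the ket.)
-0.12|001⟩ + 0.5885i|100⟩ - 0.577|101⟩ - 0.5535i|111⟩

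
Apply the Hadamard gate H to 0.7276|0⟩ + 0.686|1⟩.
0.9996|0⟩ + 0.02942|1⟩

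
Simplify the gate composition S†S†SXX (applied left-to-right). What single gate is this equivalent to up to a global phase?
S†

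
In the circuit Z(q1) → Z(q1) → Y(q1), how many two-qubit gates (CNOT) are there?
0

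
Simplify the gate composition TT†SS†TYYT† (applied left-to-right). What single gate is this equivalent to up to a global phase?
I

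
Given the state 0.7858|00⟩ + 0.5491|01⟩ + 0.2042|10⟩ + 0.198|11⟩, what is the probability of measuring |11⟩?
0.0392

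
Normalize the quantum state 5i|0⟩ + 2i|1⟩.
0.9285i|0⟩ + 0.3714i|1⟩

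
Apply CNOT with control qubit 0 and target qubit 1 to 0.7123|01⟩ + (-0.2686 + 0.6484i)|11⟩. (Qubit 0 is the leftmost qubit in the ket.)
0.7123|01⟩ + (-0.2686 + 0.6484i)|10⟩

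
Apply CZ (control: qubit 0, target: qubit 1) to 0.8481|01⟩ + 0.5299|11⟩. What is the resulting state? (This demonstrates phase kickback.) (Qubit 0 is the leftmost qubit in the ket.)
0.8481|01⟩ - 0.5299|11⟩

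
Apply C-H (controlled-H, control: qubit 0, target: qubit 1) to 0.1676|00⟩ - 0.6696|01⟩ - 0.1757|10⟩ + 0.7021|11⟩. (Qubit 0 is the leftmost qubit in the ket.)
0.1676|00⟩ - 0.6696|01⟩ + 0.3722|10⟩ - 0.6207|11⟩

C-H leaves the control-|0⟩ kets |00⟩, |01⟩ unchanged and applies H to qubit 1 on the control-|1⟩ pair (|10⟩, |11⟩).
H = [[1/√2, 1/√2], [1/√2, -1/√2]].
With a = amp(|10⟩) = -0.1757 and b = amp(|11⟩) = 0.7021:
new amp(|10⟩) = (1/√2)·a + (1/√2)·b = 0.3722
new amp(|11⟩) = (1/√2)·a + (-1/√2)·b = -0.6207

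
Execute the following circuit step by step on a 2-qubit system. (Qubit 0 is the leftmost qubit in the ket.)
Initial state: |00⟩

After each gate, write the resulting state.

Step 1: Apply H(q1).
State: 1/√2|00⟩ + 1/√2|01⟩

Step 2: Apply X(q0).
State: 1/√2|10⟩ + 1/√2|11⟩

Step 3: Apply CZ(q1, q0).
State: 1/√2|10⟩ - 1/√2|11⟩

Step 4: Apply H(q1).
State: |11⟩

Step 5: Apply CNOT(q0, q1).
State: |10⟩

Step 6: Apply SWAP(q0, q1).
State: |01⟩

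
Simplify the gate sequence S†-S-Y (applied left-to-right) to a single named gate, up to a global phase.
Y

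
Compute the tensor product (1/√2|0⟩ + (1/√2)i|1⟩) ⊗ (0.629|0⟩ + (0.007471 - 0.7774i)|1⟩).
0.4448|00⟩ + (0.005283 - 0.5497i)|01⟩ + 0.4448i|10⟩ + (0.5497 + 0.005283i)|11⟩

amp(|b₁b₂…⟩) = product of the factor amplitudes for bits b₁, b₂, …; only kets whose every factor amplitude is nonzero survive.
|00⟩: (1/√2)(0.629) = 0.4448
|01⟩: (1/√2)(0.007471 - 0.7774i) = (0.005283 - 0.5497i)
|10⟩: ((1/√2)i)(0.629) = 0.4448i
|11⟩: ((1/√2)i)(0.007471 - 0.7774i) = (0.5497 + 0.005283i)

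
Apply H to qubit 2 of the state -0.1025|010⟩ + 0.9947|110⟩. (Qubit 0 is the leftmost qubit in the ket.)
-0.07248|010⟩ - 0.07248|011⟩ + 0.7034|110⟩ + 0.7034|111⟩

H on qubit 2 mixes each pair of kets that differ only in qubit 2: amplitudes (a, b) of (|…0…⟩, |…1…⟩) become ((a + b)/√2, (a − b)/√2). Kets absent from the input have amplitude 0.
(|010⟩, |011⟩): (a, b) = (-0.1025, 0) → (-0.07248, -0.07248)
(|110⟩, |111⟩): (a, b) = (0.9947, 0) → (0.7034, 0.7034)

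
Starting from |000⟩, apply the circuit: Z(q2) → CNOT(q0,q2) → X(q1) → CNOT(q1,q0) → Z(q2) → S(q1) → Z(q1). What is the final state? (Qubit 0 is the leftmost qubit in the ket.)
-i|110⟩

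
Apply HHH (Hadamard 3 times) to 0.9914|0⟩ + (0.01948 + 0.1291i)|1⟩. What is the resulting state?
(0.7148 + 0.09129i)|0⟩ + (0.6873 - 0.09129i)|1⟩

H² = I, so H^3 = H: a single Hadamard. With (a, b) = (0.9914, (0.01948 + 0.1291i)), H gives ((a + b)/√2, (a − b)/√2) = ((0.7148 + 0.09129i), (0.6873 - 0.09129i)).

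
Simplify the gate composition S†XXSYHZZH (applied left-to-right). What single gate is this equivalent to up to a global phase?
Y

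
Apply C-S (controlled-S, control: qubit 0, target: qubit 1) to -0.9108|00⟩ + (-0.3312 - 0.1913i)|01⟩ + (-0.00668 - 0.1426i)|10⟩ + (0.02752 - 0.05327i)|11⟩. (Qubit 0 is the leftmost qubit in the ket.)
-0.9108|00⟩ + (-0.3312 - 0.1913i)|01⟩ + (-0.00668 - 0.1426i)|10⟩ + (0.05327 + 0.02752i)|11⟩

C-S leaves the control-|0⟩ kets |00⟩, |01⟩ unchanged and applies S to qubit 1 on the control-|1⟩ pair (|10⟩, |11⟩).
S = [[1, 0], [0, i]].
With a = amp(|10⟩) = (-0.00668 - 0.1426i) and b = amp(|11⟩) = (0.02752 - 0.05327i):
new amp(|10⟩) = (1)·a = (-0.00668 - 0.1426i)
new amp(|11⟩) = (i)·b = (0.05327 + 0.02752i)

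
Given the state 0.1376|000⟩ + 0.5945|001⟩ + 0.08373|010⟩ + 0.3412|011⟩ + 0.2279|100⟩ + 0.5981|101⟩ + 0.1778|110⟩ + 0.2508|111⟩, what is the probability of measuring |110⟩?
0.03161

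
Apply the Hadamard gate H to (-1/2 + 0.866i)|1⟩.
(-1/√8 + 0.6124i)|0⟩ + (1/√8 - 0.6124i)|1⟩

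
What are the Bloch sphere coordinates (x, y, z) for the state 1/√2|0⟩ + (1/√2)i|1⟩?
(0, 1, 0)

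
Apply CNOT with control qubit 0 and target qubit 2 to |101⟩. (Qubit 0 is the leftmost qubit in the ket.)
|100⟩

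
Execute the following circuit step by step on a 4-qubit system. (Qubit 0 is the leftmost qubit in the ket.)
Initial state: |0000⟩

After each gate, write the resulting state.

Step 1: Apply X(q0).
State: |1000⟩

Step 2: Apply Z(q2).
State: |1000⟩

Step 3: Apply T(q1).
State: |1000⟩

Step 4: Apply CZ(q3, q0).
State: |1000⟩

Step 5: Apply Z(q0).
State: -|1000⟩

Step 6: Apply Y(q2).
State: -i|1010⟩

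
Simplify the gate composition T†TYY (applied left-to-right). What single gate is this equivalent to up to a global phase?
I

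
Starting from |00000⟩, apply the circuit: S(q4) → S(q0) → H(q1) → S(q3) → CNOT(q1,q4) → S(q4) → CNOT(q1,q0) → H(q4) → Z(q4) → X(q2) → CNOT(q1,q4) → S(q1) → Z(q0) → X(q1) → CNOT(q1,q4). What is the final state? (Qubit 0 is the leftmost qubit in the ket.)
-1/2|01100⟩ + 1/2|01101⟩ + 1/2|10100⟩ + 1/2|10101⟩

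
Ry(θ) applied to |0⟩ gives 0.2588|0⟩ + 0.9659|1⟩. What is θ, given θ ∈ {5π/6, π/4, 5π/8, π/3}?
5π/6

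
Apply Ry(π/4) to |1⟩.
-0.3827|0⟩ + 0.9239|1⟩

Ry(π/4) = [[cos(θ/2), −sin(θ/2)], [sin(θ/2), cos(θ/2)]]; θ = π/4, cos(θ/2) ≈ 0.92388, sin(θ/2) ≈ 0.382683.
With a = amp(|0⟩) = 0 and b = amp(|1⟩) = 1:
new amp(|0⟩) = (0.92388)·a + (-0.382683)·b = -0.3827
new amp(|1⟩) = (0.382683)·a + (0.92388)·b = 0.9239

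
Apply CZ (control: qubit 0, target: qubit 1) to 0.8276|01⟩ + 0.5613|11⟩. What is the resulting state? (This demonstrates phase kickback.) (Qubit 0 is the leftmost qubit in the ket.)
0.8276|01⟩ - 0.5613|11⟩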